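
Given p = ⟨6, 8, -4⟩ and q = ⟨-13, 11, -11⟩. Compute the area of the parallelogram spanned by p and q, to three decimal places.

211.566

i: 8·(-11) - (-4)·11 = -88 - (-44) = -44
j: (-4)·(-13) - 6·(-11) = 52 - (-66) = 118
k: 6·11 - 8·(-13) = 66 - (-104) = 170
p × q = (-44, 118, 170)
|p × q| = √((-44)² + 118² + 170²) = √44760 ≈ 211.5656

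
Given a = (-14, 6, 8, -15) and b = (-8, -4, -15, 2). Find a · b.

a · b = (-14)·(-8) + 6·(-4) + 8·(-15) + (-15)·2 = 112 - 24 - 120 - 30 = -62

-62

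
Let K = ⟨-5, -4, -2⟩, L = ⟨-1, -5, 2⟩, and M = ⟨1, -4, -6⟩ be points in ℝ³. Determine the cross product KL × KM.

(4, 40, 6)

KL = (4, -1, 4)
KM = (6, 0, -4)
i: (-1)·(-4) - 4·0 = 4 - 0 = 4
j: 4·6 - 4·(-4) = 24 - (-16) = 40
k: 4·0 - (-1)·6 = 0 - (-6) = 6
KL × KM = (4, 40, 6)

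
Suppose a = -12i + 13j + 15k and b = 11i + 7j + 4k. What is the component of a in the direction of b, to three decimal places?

1.393

a · b = (-12)·11 + 13·7 + 15·4 = -132 + 91 + 60 = 19
|b| = √(121 + 49 + 16) = √186 ≈ 13.6382
comp_b a = 19 / √186 ≈ 1.393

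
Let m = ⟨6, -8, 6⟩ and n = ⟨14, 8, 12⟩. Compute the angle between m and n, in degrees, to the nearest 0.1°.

66.9

m · n = 6·14 + (-8)·8 + 6·12 = 84 - 64 + 72 = 92
|m|² = 36 + 64 + 36 = 136,  |m| = √136 ≈ 11.661904
|n|² = 196 + 64 + 144 = 404,  |n| = √404 ≈ 20.099751
cos θ = 92 / (11.661904 · 20.099751) ≈ 0.39249
θ = arccos(0.39249) ≈ 66.9°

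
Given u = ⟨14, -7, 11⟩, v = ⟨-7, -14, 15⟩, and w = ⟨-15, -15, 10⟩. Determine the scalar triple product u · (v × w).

1120

v × w:
i: (-14)·10 - 15·(-15) = -140 - (-225) = 85
j: 15·(-15) - (-7)·10 = -225 - (-70) = -155
k: (-7)·(-15) - (-14)·(-15) = 105 - 210 = -105
v × w = (85, -155, -105)
u · (v × w) = 14·85 + (-7)·(-155) + 11·(-105) = 1190 + 1085 - 1155 = 1120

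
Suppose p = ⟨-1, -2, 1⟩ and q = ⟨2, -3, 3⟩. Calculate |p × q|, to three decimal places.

9.110

i: (-2)·3 - 1·(-3) = -6 - (-3) = -3
j: 1·2 - (-1)·3 = 2 - (-3) = 5
k: (-1)·(-3) - (-2)·2 = 3 - (-4) = 7
p × q = (-3, 5, 7)
|p × q| = √((-3)² + 5² + 7²) = √83 ≈ 9.1104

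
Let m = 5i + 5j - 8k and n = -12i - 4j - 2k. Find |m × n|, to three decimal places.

120.830

i: 5·(-2) - (-8)·(-4) = -10 - 32 = -42
j: (-8)·(-12) - 5·(-2) = 96 - (-10) = 106
k: 5·(-4) - 5·(-12) = -20 - (-60) = 40
m × n = (-42, 106, 40)
|m × n| = √((-42)² + 106² + 40²) = √14600 ≈ 120.8305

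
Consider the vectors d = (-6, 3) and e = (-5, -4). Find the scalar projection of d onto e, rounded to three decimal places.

d · e = (-6)·(-5) + 3·(-4) = 30 - 12 = 18
|e| = √(25 + 16) = √41 ≈ 6.4031
comp_e d = 18 / √41 ≈ 2.811

2.811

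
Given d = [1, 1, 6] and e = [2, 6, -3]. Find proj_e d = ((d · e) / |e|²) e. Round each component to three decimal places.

(-0.408, -1.224, 0.612)

d · e = 1·2 + 1·6 + 6·(-3) = 2 + 6 - 18 = -10
|e|² = 4 + 36 + 9 = 49
proj_e d = (-10/49) · (2, 6, -3) ≈ (-0.408, -1.224, 0.612)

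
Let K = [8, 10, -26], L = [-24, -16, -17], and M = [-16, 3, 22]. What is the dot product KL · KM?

1382

KL = L − K = (-32, -26, 9)
KM = M − K = (-24, -7, 48)
KL · KM = (-32)·(-24) + (-26)·(-7) + 9·48 = 768 + 182 + 432 = 1382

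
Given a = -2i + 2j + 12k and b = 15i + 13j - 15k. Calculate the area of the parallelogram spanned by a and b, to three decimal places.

i: 2·(-15) - 12·13 = -30 - 156 = -186
j: 12·15 - (-2)·(-15) = 180 - 30 = 150
k: (-2)·13 - 2·15 = -26 - 30 = -56
a × b = (-186, 150, -56)
|a × b| = √((-186)² + 150² + (-56)²) = √60232 ≈ 245.4221

245.422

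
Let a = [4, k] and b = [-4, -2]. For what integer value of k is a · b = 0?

-8

a · b = 4·(-4) + k·(-2) = -16 - 2k
Set equal to 0: -2k = 16, so k = -8.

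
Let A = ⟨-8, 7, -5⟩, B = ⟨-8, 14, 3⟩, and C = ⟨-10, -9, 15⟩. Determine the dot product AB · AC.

AB = B − A = (0, 7, 8)
AC = C − A = (-2, -16, 20)
AB · AC = 0·(-2) + 7·(-16) + 8·20 = 0 - 112 + 160 = 48

48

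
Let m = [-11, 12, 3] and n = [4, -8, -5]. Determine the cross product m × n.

i: 12·(-5) - 3·(-8) = -60 - (-24) = -36
j: 3·4 - (-11)·(-5) = 12 - 55 = -43
k: (-11)·(-8) - 12·4 = 88 - 48 = 40
m × n = (-36, -43, 40)

(-36, -43, 40)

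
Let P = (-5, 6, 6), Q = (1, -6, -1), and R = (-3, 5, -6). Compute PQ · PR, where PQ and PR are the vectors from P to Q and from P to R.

PQ = Q − P = (6, -12, -7)
PR = R − P = (2, -1, -12)
PQ · PR = 6·2 + (-12)·(-1) + (-7)·(-12) = 12 + 12 + 84 = 108

108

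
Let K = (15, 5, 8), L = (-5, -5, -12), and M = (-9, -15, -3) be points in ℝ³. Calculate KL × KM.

KL = (-20, -10, -20)
KM = (-24, -20, -11)
i: (-10)·(-11) - (-20)·(-20) = 110 - 400 = -290
j: (-20)·(-24) - (-20)·(-11) = 480 - 220 = 260
k: (-20)·(-20) - (-10)·(-24) = 400 - 240 = 160
KL × KM = (-290, 260, 160)

(-290, 260, 160)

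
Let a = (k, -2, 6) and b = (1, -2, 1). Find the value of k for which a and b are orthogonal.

a · b = k·1 + (-2)·(-2) + 6·1 = 10 + 1k
Set equal to 0: 1k = -10, so k = -10.

-10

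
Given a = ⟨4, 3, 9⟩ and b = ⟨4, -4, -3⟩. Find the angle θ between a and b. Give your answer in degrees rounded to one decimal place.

a · b = 4·4 + 3·(-4) + 9·(-3) = 16 - 12 - 27 = -23
|a|² = 16 + 9 + 81 = 106,  |a| = √106 ≈ 10.295630
|b|² = 16 + 16 + 9 = 41,  |b| = √41 ≈ 6.403124
cos θ = -23 / (10.295630 · 6.403124) ≈ -0.34889
θ = arccos(-0.34889) ≈ 110.4°

110.4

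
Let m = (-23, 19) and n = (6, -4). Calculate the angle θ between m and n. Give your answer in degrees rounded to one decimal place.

174.1

m · n = (-23)·6 + 19·(-4) = -138 - 76 = -214
|m|² = 529 + 361 = 890,  |m| = √890 ≈ 29.832868
|n|² = 36 + 16 = 52,  |n| = √52 ≈ 7.211103
cos θ = -214 / (29.832868 · 7.211103) ≈ -0.99476
θ = arccos(-0.99476) ≈ 174.1°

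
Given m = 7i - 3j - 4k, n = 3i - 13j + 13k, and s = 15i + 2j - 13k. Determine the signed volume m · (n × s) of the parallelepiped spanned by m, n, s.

n × s:
i: (-13)·(-13) - 13·2 = 169 - 26 = 143
j: 13·15 - 3·(-13) = 195 - (-39) = 234
k: 3·2 - (-13)·15 = 6 - (-195) = 201
n × s = (143, 234, 201)
m · (n × s) = 7·143 + (-3)·234 + (-4)·201 = 1001 - 702 - 804 = -505

-505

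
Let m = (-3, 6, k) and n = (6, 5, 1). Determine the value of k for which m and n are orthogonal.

-12

m · n = (-3)·6 + 6·5 + k·1 = 12 + 1k
Set equal to 0: 1k = -12, so k = -12.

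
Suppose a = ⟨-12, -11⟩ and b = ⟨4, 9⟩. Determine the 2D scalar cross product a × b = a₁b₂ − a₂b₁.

(-12)·9 - (-11)·4 = -108 - (-44) = -64

-64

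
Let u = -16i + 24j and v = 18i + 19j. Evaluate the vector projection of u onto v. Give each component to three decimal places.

u · v = (-16)·18 + 24·19 = -288 + 456 = 168
|v|² = 324 + 361 = 685
proj_v u = (168/685) · (18, 19) ≈ (4.415, 4.660)

(4.415, 4.660)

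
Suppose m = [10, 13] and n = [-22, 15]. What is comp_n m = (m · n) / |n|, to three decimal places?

-0.939

m · n = 10·(-22) + 13·15 = -220 + 195 = -25
|n| = √(484 + 225) = √709 ≈ 26.6271
comp_n m = -25 / √709 ≈ -0.939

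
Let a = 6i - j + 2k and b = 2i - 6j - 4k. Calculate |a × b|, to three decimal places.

i: (-1)·(-4) - 2·(-6) = 4 - (-12) = 16
j: 2·2 - 6·(-4) = 4 - (-24) = 28
k: 6·(-6) - (-1)·2 = -36 - (-2) = -34
a × b = (16, 28, -34)
|a × b| = √(16² + 28² + (-34)²) = √2196 ≈ 46.8615

46.861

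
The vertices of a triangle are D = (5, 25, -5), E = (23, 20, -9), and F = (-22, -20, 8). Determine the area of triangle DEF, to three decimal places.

492.170

DE = (18, -5, -4),  DF = (-27, -45, 13)
i: (-5)·13 - (-4)·(-45) = -65 - 180 = -245
j: (-4)·(-27) - 18·13 = 108 - 234 = -126
k: 18·(-45) - (-5)·(-27) = -810 - 135 = -945
DE × DF = (-245, -126, -945)
|DE × DF| = √968926 ≈ 984.3404
area = ½ · 984.3404 ≈ 492.170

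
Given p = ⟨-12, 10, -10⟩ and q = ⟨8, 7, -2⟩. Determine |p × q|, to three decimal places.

200.529

i: 10·(-2) - (-10)·7 = -20 - (-70) = 50
j: (-10)·8 - (-12)·(-2) = -80 - 24 = -104
k: (-12)·7 - 10·8 = -84 - 80 = -164
p × q = (50, -104, -164)
|p × q| = √(50² + (-104)² + (-164)²) = √40212 ≈ 200.5293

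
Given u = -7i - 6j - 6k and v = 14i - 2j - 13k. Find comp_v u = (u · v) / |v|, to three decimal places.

-0.416

u · v = (-7)·14 + (-6)·(-2) + (-6)·(-13) = -98 + 12 + 78 = -8
|v| = √(196 + 4 + 169) = √369 ≈ 19.2094
comp_v u = -8 / √369 ≈ -0.416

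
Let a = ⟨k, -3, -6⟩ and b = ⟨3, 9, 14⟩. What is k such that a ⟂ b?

a · b = k·3 + (-3)·9 + (-6)·14 = -111 + 3k
Set equal to 0: 3k = 111, so k = 37.

37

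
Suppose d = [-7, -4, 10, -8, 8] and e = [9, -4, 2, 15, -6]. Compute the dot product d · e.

d · e = (-7)·9 + (-4)·(-4) + 10·2 + (-8)·15 + 8·(-6) = -63 + 16 + 20 - 120 - 48 = -195

-195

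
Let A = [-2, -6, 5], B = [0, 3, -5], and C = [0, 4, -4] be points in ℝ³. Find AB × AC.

(19, -2, 2)

AB = (2, 9, -10)
AC = (2, 10, -9)
i: 9·(-9) - (-10)·10 = -81 - (-100) = 19
j: (-10)·2 - 2·(-9) = -20 - (-18) = -2
k: 2·10 - 9·2 = 20 - 18 = 2
AB × AC = (19, -2, 2)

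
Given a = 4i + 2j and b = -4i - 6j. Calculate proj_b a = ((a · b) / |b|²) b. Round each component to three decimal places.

a · b = 4·(-4) + 2·(-6) = -16 - 12 = -28
|b|² = 16 + 36 = 52
proj_b a = (-28/52) · (-4, -6) ≈ (2.154, 3.231)

(2.154, 3.231)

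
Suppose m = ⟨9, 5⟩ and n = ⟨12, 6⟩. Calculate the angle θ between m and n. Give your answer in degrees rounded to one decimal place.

2.5

m · n = 9·12 + 5·6 = 108 + 30 = 138
|m|² = 81 + 25 = 106,  |m| = √106 ≈ 10.295630
|n|² = 144 + 36 = 180,  |n| = √180 ≈ 13.416408
cos θ = 138 / (10.295630 · 13.416408) ≈ 0.99906
θ = arccos(0.99906) ≈ 2.5°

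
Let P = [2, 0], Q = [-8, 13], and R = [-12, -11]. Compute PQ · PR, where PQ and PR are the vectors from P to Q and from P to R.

-3

PQ = Q − P = (-10, 13)
PR = R − P = (-14, -11)
PQ · PR = (-10)·(-14) + 13·(-11) = 140 - 143 = -3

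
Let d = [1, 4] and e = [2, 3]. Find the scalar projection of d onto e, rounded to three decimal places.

3.883

d · e = 1·2 + 4·3 = 2 + 12 = 14
|e| = √(4 + 9) = √13 ≈ 3.6056
comp_e d = 14 / √13 ≈ 3.883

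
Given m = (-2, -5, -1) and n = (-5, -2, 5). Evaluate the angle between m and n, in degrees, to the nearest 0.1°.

m · n = (-2)·(-5) + (-5)·(-2) + (-1)·5 = 10 + 10 - 5 = 15
|m|² = 4 + 25 + 1 = 30,  |m| = √30 ≈ 5.477226
|n|² = 25 + 4 + 25 = 54,  |n| = √54 ≈ 7.348469
cos θ = 15 / (5.477226 · 7.348469) ≈ 0.37268
θ = arccos(0.37268) ≈ 68.1°

68.1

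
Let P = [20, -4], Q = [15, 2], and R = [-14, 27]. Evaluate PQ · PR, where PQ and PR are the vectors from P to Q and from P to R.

356

PQ = Q − P = (-5, 6)
PR = R − P = (-34, 31)
PQ · PR = (-5)·(-34) + 6·31 = 170 + 186 = 356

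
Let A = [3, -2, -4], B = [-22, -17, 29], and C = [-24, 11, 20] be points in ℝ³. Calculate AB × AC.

(-789, -291, -730)

AB = (-25, -15, 33)
AC = (-27, 13, 24)
i: (-15)·24 - 33·13 = -360 - 429 = -789
j: 33·(-27) - (-25)·24 = -891 - (-600) = -291
k: (-25)·13 - (-15)·(-27) = -325 - 405 = -730
AB × AC = (-789, -291, -730)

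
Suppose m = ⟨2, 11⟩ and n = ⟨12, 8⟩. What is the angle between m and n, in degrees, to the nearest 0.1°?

46.0

m · n = 2·12 + 11·8 = 24 + 88 = 112
|m|² = 4 + 121 = 125,  |m| = √125 ≈ 11.180340
|n|² = 144 + 64 = 208,  |n| = √208 ≈ 14.422205
cos θ = 112 / (11.180340 · 14.422205) ≈ 0.69459
θ = arccos(0.69459) ≈ 46.0°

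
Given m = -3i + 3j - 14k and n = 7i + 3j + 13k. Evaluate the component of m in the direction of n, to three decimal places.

m · n = (-3)·7 + 3·3 + (-14)·13 = -21 + 9 - 182 = -194
|n| = √(49 + 9 + 169) = √227 ≈ 15.0665
comp_n m = -194 / √227 ≈ -12.876

-12.876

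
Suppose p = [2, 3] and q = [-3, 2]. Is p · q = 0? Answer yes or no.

yes

p · q = 2·(-3) + 3·2 = -6 + 6 = 0
Zero, so the vectors are orthogonal.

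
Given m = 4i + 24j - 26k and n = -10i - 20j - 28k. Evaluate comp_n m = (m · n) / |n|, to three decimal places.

5.805

m · n = 4·(-10) + 24·(-20) + (-26)·(-28) = -40 - 480 + 728 = 208
|n| = √(100 + 400 + 784) = √1284 ≈ 35.8329
comp_n m = 208 / √1284 ≈ 5.805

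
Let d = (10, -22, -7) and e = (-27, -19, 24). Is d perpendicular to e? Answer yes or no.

d · e = 10·(-27) + (-22)·(-19) + (-7)·24 = -270 + 418 - 168 = -20
Nonzero, so the vectors are not orthogonal.

no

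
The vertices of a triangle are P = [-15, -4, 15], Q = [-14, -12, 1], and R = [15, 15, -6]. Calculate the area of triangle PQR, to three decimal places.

PQ = (1, -8, -14),  PR = (30, 19, -21)
i: (-8)·(-21) - (-14)·19 = 168 - (-266) = 434
j: (-14)·30 - 1·(-21) = -420 - (-21) = -399
k: 1·19 - (-8)·30 = 19 - (-240) = 259
PQ × PR = (434, -399, 259)
|PQ × PR| = √414638 ≈ 643.9239
area = ½ · 643.9239 ≈ 321.962

321.962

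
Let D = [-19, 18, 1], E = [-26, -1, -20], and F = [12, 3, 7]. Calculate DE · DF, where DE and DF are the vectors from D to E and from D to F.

DE = E − D = (-7, -19, -21)
DF = F − D = (31, -15, 6)
DE · DF = (-7)·31 + (-19)·(-15) + (-21)·6 = -217 + 285 - 126 = -58

-58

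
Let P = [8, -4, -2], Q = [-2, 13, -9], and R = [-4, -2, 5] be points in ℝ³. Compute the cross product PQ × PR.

(133, 154, 184)

PQ = (-10, 17, -7)
PR = (-12, 2, 7)
i: 17·7 - (-7)·2 = 119 - (-14) = 133
j: (-7)·(-12) - (-10)·7 = 84 - (-70) = 154
k: (-10)·2 - 17·(-12) = -20 - (-204) = 184
PQ × PR = (133, 154, 184)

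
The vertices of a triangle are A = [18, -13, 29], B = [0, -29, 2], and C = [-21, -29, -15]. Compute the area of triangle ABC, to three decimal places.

AB = (-18, -16, -27),  AC = (-39, -16, -44)
i: (-16)·(-44) - (-27)·(-16) = 704 - 432 = 272
j: (-27)·(-39) - (-18)·(-44) = 1053 - 792 = 261
k: (-18)·(-16) - (-16)·(-39) = 288 - 624 = -336
AB × AC = (272, 261, -336)
|AB × AC| = √255001 ≈ 504.9762
area = ½ · 504.9762 ≈ 252.488

252.488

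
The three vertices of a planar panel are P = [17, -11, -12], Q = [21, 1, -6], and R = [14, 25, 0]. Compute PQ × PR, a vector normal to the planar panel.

(-72, -66, 180)

PQ = (4, 12, 6)
PR = (-3, 36, 12)
i: 12·12 - 6·36 = 144 - 216 = -72
j: 6·(-3) - 4·12 = -18 - 48 = -66
k: 4·36 - 12·(-3) = 144 - (-36) = 180
PQ × PR = (-72, -66, 180)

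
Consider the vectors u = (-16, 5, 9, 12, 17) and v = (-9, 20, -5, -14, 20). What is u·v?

u · v = (-16)·(-9) + 5·20 + 9·(-5) + 12·(-14) + 17·20 = 144 + 100 - 45 - 168 + 340 = 371

371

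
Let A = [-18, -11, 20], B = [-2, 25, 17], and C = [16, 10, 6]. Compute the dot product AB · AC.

1342

AB = B − A = (16, 36, -3)
AC = C − A = (34, 21, -14)
AB · AC = 16·34 + 36·21 + (-3)·(-14) = 544 + 756 + 42 = 1342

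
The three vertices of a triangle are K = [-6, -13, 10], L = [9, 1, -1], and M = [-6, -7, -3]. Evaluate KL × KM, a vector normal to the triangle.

KL = (15, 14, -11)
KM = (0, 6, -13)
i: 14·(-13) - (-11)·6 = -182 - (-66) = -116
j: (-11)·0 - 15·(-13) = 0 - (-195) = 195
k: 15·6 - 14·0 = 90 - 0 = 90
KL × KM = (-116, 195, 90)

(-116, 195, 90)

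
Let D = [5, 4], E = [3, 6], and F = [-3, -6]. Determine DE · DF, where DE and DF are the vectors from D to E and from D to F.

-4

DE = E − D = (-2, 2)
DF = F − D = (-8, -10)
DE · DF = (-2)·(-8) + 2·(-10) = 16 - 20 = -4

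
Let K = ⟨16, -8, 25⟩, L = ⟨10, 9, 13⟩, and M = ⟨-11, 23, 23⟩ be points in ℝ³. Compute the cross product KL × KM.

KL = (-6, 17, -12)
KM = (-27, 31, -2)
i: 17·(-2) - (-12)·31 = -34 - (-372) = 338
j: (-12)·(-27) - (-6)·(-2) = 324 - 12 = 312
k: (-6)·31 - 17·(-27) = -186 - (-459) = 273
KL × KM = (338, 312, 273)

(338, 312, 273)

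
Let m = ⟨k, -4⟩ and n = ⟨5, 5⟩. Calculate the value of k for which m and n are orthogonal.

m · n = k·5 + (-4)·5 = -20 + 5k
Set equal to 0: 5k = 20, so k = 4.

4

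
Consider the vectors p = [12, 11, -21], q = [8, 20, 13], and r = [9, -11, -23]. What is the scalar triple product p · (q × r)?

q × r:
i: 20·(-23) - 13·(-11) = -460 - (-143) = -317
j: 13·9 - 8·(-23) = 117 - (-184) = 301
k: 8·(-11) - 20·9 = -88 - 180 = -268
q × r = (-317, 301, -268)
p · (q × r) = 12·(-317) + 11·301 + (-21)·(-268) = -3804 + 3311 + 5628 = 5135

5135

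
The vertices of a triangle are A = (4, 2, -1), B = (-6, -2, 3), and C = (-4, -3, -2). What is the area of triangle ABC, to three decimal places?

AB = (-10, -4, 4),  AC = (-8, -5, -1)
i: (-4)·(-1) - 4·(-5) = 4 - (-20) = 24
j: 4·(-8) - (-10)·(-1) = -32 - 10 = -42
k: (-10)·(-5) - (-4)·(-8) = 50 - 32 = 18
AB × AC = (24, -42, 18)
|AB × AC| = √2664 ≈ 51.6140
area = ½ · 51.6140 ≈ 25.807

25.807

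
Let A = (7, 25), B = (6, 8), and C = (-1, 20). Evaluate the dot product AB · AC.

93

AB = B − A = (-1, -17)
AC = C − A = (-8, -5)
AB · AC = (-1)·(-8) + (-17)·(-5) = 8 + 85 = 93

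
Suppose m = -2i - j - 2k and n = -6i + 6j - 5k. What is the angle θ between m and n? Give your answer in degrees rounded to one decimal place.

m · n = (-2)·(-6) + (-1)·6 + (-2)·(-5) = 12 - 6 + 10 = 16
|m|² = 4 + 1 + 4 = 9,  |m| = √9 ≈ 3.000000
|n|² = 36 + 36 + 25 = 97,  |n| = √97 ≈ 9.848858
cos θ = 16 / (3.000000 · 9.848858) ≈ 0.54152
θ = arccos(0.54152) ≈ 57.2°

57.2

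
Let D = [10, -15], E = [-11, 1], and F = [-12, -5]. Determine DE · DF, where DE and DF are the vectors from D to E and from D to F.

622

DE = E − D = (-21, 16)
DF = F − D = (-22, 10)
DE · DF = (-21)·(-22) + 16·10 = 462 + 160 = 622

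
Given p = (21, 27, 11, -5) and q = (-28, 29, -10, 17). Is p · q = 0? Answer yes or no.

yes

p · q = 21·(-28) + 27·29 + 11·(-10) + (-5)·17 = -588 + 783 - 110 - 85 = 0
Zero, so the vectors are orthogonal.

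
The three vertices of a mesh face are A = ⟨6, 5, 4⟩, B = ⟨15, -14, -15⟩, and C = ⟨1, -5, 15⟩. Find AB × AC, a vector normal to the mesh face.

(-399, -4, -185)

AB = (9, -19, -19)
AC = (-5, -10, 11)
i: (-19)·11 - (-19)·(-10) = -209 - 190 = -399
j: (-19)·(-5) - 9·11 = 95 - 99 = -4
k: 9·(-10) - (-19)·(-5) = -90 - 95 = -185
AB × AC = (-399, -4, -185)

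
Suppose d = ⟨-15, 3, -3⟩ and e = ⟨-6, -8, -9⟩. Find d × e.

i: 3·(-9) - (-3)·(-8) = -27 - 24 = -51
j: (-3)·(-6) - (-15)·(-9) = 18 - 135 = -117
k: (-15)·(-8) - 3·(-6) = 120 - (-18) = 138
d × e = (-51, -117, 138)

(-51, -117, 138)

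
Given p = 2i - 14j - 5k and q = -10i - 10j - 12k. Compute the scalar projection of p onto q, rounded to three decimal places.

p · q = 2·(-10) + (-14)·(-10) + (-5)·(-12) = -20 + 140 + 60 = 180
|q| = √(100 + 100 + 144) = √344 ≈ 18.5472
comp_q p = 180 / √344 ≈ 9.705

9.705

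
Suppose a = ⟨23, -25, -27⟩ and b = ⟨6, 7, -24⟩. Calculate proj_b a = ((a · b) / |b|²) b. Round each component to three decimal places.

a · b = 23·6 + (-25)·7 + (-27)·(-24) = 138 - 175 + 648 = 611
|b|² = 36 + 49 + 576 = 661
proj_b a = (611/661) · (6, 7, -24) ≈ (5.546, 6.470, -22.185)

(5.546, 6.470, -22.185)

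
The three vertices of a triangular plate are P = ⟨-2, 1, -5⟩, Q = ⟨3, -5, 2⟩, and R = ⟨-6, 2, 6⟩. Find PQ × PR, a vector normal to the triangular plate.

(-73, -83, -19)

PQ = (5, -6, 7)
PR = (-4, 1, 11)
i: (-6)·11 - 7·1 = -66 - 7 = -73
j: 7·(-4) - 5·11 = -28 - 55 = -83
k: 5·1 - (-6)·(-4) = 5 - 24 = -19
PQ × PR = (-73, -83, -19)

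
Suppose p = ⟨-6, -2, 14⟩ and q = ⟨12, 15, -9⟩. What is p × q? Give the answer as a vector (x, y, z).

i: (-2)·(-9) - 14·15 = 18 - 210 = -192
j: 14·12 - (-6)·(-9) = 168 - 54 = 114
k: (-6)·15 - (-2)·12 = -90 - (-24) = -66
p × q = (-192, 114, -66)

(-192, 114, -66)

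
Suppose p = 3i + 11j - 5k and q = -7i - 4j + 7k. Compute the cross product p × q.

(57, 14, 65)

i: 11·7 - (-5)·(-4) = 77 - 20 = 57
j: (-5)·(-7) - 3·7 = 35 - 21 = 14
k: 3·(-4) - 11·(-7) = -12 - (-77) = 65
p × q = (57, 14, 65)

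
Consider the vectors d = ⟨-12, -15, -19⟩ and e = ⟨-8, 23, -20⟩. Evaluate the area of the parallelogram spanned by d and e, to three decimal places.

i: (-15)·(-20) - (-19)·23 = 300 - (-437) = 737
j: (-19)·(-8) - (-12)·(-20) = 152 - 240 = -88
k: (-12)·23 - (-15)·(-8) = -276 - 120 = -396
d × e = (737, -88, -396)
|d × e| = √(737² + (-88)² + (-396)²) = √707729 ≈ 841.2663

841.266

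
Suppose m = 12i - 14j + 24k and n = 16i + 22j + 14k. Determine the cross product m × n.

i: (-14)·14 - 24·22 = -196 - 528 = -724
j: 24·16 - 12·14 = 384 - 168 = 216
k: 12·22 - (-14)·16 = 264 - (-224) = 488
m × n = (-724, 216, 488)

(-724, 216, 488)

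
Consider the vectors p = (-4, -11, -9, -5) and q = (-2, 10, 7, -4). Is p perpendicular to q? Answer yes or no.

no

p · q = (-4)·(-2) + (-11)·10 + (-9)·7 + (-5)·(-4) = 8 - 110 - 63 + 20 = -145
Nonzero, so the vectors are not orthogonal.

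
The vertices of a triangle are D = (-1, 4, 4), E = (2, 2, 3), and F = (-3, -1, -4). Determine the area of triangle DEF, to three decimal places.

17.015

DE = (3, -2, -1),  DF = (-2, -5, -8)
i: (-2)·(-8) - (-1)·(-5) = 16 - 5 = 11
j: (-1)·(-2) - 3·(-8) = 2 - (-24) = 26
k: 3·(-5) - (-2)·(-2) = -15 - 4 = -19
DE × DF = (11, 26, -19)
|DE × DF| = √1158 ≈ 34.0294
area = ½ · 34.0294 ≈ 17.015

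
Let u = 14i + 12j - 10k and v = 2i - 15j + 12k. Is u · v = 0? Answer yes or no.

u · v = 14·2 + 12·(-15) + (-10)·12 = 28 - 180 - 120 = -272
Nonzero, so the vectors are not orthogonal.

no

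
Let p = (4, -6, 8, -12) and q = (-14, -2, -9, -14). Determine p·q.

p · q = 4·(-14) + (-6)·(-2) + 8·(-9) + (-12)·(-14) = -56 + 12 - 72 + 168 = 52

52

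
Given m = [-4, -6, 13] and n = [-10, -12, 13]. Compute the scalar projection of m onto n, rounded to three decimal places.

13.827

m · n = (-4)·(-10) + (-6)·(-12) + 13·13 = 40 + 72 + 169 = 281
|n| = √(100 + 144 + 169) = √413 ≈ 20.3224
comp_n m = 281 / √413 ≈ 13.827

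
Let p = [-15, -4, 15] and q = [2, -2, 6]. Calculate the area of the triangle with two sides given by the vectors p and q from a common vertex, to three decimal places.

i: (-4)·6 - 15·(-2) = -24 - (-30) = 6
j: 15·2 - (-15)·6 = 30 - (-90) = 120
k: (-15)·(-2) - (-4)·2 = 30 - (-8) = 38
p × q = (6, 120, 38)
|p × q| = √(6² + 120² + 38²) = √15880 ≈ 126.0159
area = ½ · 126.0159 ≈ 63.008

63.008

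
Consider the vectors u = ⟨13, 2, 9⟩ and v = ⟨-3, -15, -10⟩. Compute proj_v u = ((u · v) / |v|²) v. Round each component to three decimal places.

(1.428, 7.141, 4.760)

u · v = 13·(-3) + 2·(-15) + 9·(-10) = -39 - 30 - 90 = -159
|v|² = 9 + 225 + 100 = 334
proj_v u = (-159/334) · (-3, -15, -10) ≈ (1.428, 7.141, 4.760)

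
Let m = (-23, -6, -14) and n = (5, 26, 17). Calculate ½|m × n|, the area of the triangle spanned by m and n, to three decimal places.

351.536

i: (-6)·17 - (-14)·26 = -102 - (-364) = 262
j: (-14)·5 - (-23)·17 = -70 - (-391) = 321
k: (-23)·26 - (-6)·5 = -598 - (-30) = -568
m × n = (262, 321, -568)
|m × n| = √(262² + 321² + (-568)²) = √494309 ≈ 703.0711
area = ½ · 703.0711 ≈ 351.536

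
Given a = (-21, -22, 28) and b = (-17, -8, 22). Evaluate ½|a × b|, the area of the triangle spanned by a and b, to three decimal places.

i: (-22)·22 - 28·(-8) = -484 - (-224) = -260
j: 28·(-17) - (-21)·22 = -476 - (-462) = -14
k: (-21)·(-8) - (-22)·(-17) = 168 - 374 = -206
a × b = (-260, -14, -206)
|a × b| = √((-260)² + (-14)² + (-206)²) = √110232 ≈ 332.0120
area = ½ · 332.0120 ≈ 166.006

166.006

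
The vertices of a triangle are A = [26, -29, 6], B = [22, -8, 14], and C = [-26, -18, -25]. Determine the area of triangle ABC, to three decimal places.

AB = (-4, 21, 8),  AC = (-52, 11, -31)
i: 21·(-31) - 8·11 = -651 - 88 = -739
j: 8·(-52) - (-4)·(-31) = -416 - 124 = -540
k: (-4)·11 - 21·(-52) = -44 - (-1092) = 1048
AB × AC = (-739, -540, 1048)
|AB × AC| = √1936025 ≈ 1391.4112
area = ½ · 1391.4112 ≈ 695.706

695.706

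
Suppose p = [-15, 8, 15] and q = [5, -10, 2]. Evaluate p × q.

i: 8·2 - 15·(-10) = 16 - (-150) = 166
j: 15·5 - (-15)·2 = 75 - (-30) = 105
k: (-15)·(-10) - 8·5 = 150 - 40 = 110
p × q = (166, 105, 110)

(166, 105, 110)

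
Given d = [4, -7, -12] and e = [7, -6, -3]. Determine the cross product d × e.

i: (-7)·(-3) - (-12)·(-6) = 21 - 72 = -51
j: (-12)·7 - 4·(-3) = -84 - (-12) = -72
k: 4·(-6) - (-7)·7 = -24 - (-49) = 25
d × e = (-51, -72, 25)

(-51, -72, 25)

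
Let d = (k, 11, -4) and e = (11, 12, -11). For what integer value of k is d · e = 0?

d · e = k·11 + 11·12 + (-4)·(-11) = 176 + 11k
Set equal to 0: 11k = -176, so k = -16.

-16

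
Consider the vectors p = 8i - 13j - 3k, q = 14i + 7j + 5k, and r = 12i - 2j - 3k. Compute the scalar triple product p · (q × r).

-1078

q × r:
i: 7·(-3) - 5·(-2) = -21 - (-10) = -11
j: 5·12 - 14·(-3) = 60 - (-42) = 102
k: 14·(-2) - 7·12 = -28 - 84 = -112
q × r = (-11, 102, -112)
p · (q × r) = 8·(-11) + (-13)·102 + (-3)·(-112) = -88 - 1326 + 336 = -1078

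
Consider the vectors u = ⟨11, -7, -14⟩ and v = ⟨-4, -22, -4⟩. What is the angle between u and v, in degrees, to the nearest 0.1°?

67.5

u · v = 11·(-4) + (-7)·(-22) + (-14)·(-4) = -44 + 154 + 56 = 166
|u|² = 121 + 49 + 196 = 366,  |u| = √366 ≈ 19.131126
|v|² = 16 + 484 + 16 = 516,  |v| = √516 ≈ 22.715633
cos θ = 166 / (19.131126 · 22.715633) ≈ 0.38198
θ = arccos(0.38198) ≈ 67.5°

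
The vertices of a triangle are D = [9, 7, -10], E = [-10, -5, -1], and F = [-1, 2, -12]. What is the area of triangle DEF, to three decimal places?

DE = (-19, -12, 9),  DF = (-10, -5, -2)
i: (-12)·(-2) - 9·(-5) = 24 - (-45) = 69
j: 9·(-10) - (-19)·(-2) = -90 - 38 = -128
k: (-19)·(-5) - (-12)·(-10) = 95 - 120 = -25
DE × DF = (69, -128, -25)
|DE × DF| = √21770 ≈ 147.5466
area = ½ · 147.5466 ≈ 73.773

73.773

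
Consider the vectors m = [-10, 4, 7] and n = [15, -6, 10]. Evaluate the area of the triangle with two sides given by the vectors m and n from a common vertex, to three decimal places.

110.396

i: 4·10 - 7·(-6) = 40 - (-42) = 82
j: 7·15 - (-10)·10 = 105 - (-100) = 205
k: (-10)·(-6) - 4·15 = 60 - 60 = 0
m × n = (82, 205, 0)
|m × n| = √(82² + 205² + 0²) = √48749 ≈ 220.7918
area = ½ · 220.7918 ≈ 110.396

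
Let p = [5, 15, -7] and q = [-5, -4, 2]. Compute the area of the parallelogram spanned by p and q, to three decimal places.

60.448

i: 15·2 - (-7)·(-4) = 30 - 28 = 2
j: (-7)·(-5) - 5·2 = 35 - 10 = 25
k: 5·(-4) - 15·(-5) = -20 - (-75) = 55
p × q = (2, 25, 55)
|p × q| = √(2² + 25² + 55²) = √3654 ≈ 60.4483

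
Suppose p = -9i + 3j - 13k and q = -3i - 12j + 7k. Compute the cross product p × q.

(-135, 102, 117)

i: 3·7 - (-13)·(-12) = 21 - 156 = -135
j: (-13)·(-3) - (-9)·7 = 39 - (-63) = 102
k: (-9)·(-12) - 3·(-3) = 108 - (-9) = 117
p × q = (-135, 102, 117)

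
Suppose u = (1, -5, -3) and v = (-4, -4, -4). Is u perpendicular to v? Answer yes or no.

u · v = 1·(-4) + (-5)·(-4) + (-3)·(-4) = -4 + 20 + 12 = 28
Nonzero, so the vectors are not orthogonal.

no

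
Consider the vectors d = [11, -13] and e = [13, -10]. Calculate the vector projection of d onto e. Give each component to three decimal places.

(13.193, -10.149)

d · e = 11·13 + (-13)·(-10) = 143 + 130 = 273
|e|² = 169 + 100 = 269
proj_e d = (273/269) · (13, -10) ≈ (13.193, -10.149)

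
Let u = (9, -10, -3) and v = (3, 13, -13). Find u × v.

i: (-10)·(-13) - (-3)·13 = 130 - (-39) = 169
j: (-3)·3 - 9·(-13) = -9 - (-117) = 108
k: 9·13 - (-10)·3 = 117 - (-30) = 147
u × v = (169, 108, 147)

(169, 108, 147)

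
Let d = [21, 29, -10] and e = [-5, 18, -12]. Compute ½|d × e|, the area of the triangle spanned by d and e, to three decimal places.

i: 29·(-12) - (-10)·18 = -348 - (-180) = -168
j: (-10)·(-5) - 21·(-12) = 50 - (-252) = 302
k: 21·18 - 29·(-5) = 378 - (-145) = 523
d × e = (-168, 302, 523)
|d × e| = √((-168)² + 302² + 523²) = √392957 ≈ 626.8628
area = ½ · 626.8628 ≈ 313.431

313.431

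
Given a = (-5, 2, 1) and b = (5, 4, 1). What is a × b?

(-2, 10, -30)

i: 2·1 - 1·4 = 2 - 4 = -2
j: 1·5 - (-5)·1 = 5 - (-5) = 10
k: (-5)·4 - 2·5 = -20 - 10 = -30
a × b = (-2, 10, -30)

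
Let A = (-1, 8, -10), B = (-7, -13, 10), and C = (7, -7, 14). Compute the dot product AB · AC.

AB = B − A = (-6, -21, 20)
AC = C − A = (8, -15, 24)
AB · AC = (-6)·8 + (-21)·(-15) + 20·24 = -48 + 315 + 480 = 747

747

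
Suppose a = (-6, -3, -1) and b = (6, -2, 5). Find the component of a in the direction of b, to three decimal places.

a · b = (-6)·6 + (-3)·(-2) + (-1)·5 = -36 + 6 - 5 = -35
|b| = √(36 + 4 + 25) = √65 ≈ 8.0623
comp_b a = -35 / √65 ≈ -4.341

-4.341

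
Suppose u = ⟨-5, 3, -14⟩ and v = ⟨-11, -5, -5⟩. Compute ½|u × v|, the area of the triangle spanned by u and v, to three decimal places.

82.508

i: 3·(-5) - (-14)·(-5) = -15 - 70 = -85
j: (-14)·(-11) - (-5)·(-5) = 154 - 25 = 129
k: (-5)·(-5) - 3·(-11) = 25 - (-33) = 58
u × v = (-85, 129, 58)
|u × v| = √((-85)² + 129² + 58²) = √27230 ≈ 165.0152
area = ½ · 165.0152 ≈ 82.508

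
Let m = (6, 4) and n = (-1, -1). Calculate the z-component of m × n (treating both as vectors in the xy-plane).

-2

6·(-1) - 4·(-1) = -6 - (-4) = -2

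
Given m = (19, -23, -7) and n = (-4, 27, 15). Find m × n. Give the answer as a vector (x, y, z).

(-156, -257, 421)

i: (-23)·15 - (-7)·27 = -345 - (-189) = -156
j: (-7)·(-4) - 19·15 = 28 - 285 = -257
k: 19·27 - (-23)·(-4) = 513 - 92 = 421
m × n = (-156, -257, 421)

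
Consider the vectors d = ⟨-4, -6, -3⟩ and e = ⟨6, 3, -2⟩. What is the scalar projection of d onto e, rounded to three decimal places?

d · e = (-4)·6 + (-6)·3 + (-3)·(-2) = -24 - 18 + 6 = -36
|e| = √(36 + 9 + 4) = √49 ≈ 7.0000
comp_e d = -36 / √49 ≈ -5.143

-5.143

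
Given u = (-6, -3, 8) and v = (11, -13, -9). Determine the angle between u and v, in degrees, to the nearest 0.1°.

u · v = (-6)·11 + (-3)·(-13) + 8·(-9) = -66 + 39 - 72 = -99
|u|² = 36 + 9 + 64 = 109,  |u| = √109 ≈ 10.440307
|v|² = 121 + 169 + 81 = 371,  |v| = √371 ≈ 19.261360
cos θ = -99 / (10.440307 · 19.261360) ≈ -0.49231
θ = arccos(-0.49231) ≈ 119.5°

119.5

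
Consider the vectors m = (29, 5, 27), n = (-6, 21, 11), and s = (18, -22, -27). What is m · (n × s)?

n × s:
i: 21·(-27) - 11·(-22) = -567 - (-242) = -325
j: 11·18 - (-6)·(-27) = 198 - 162 = 36
k: (-6)·(-22) - 21·18 = 132 - 378 = -246
n × s = (-325, 36, -246)
m · (n × s) = 29·(-325) + 5·36 + 27·(-246) = -9425 + 180 - 6642 = -15887

-15887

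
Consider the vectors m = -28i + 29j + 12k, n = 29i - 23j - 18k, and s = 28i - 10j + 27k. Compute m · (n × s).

n × s:
i: (-23)·27 - (-18)·(-10) = -621 - 180 = -801
j: (-18)·28 - 29·27 = -504 - 783 = -1287
k: 29·(-10) - (-23)·28 = -290 - (-644) = 354
n × s = (-801, -1287, 354)
m · (n × s) = (-28)·(-801) + 29·(-1287) + 12·354 = 22428 - 37323 + 4248 = -10647

-10647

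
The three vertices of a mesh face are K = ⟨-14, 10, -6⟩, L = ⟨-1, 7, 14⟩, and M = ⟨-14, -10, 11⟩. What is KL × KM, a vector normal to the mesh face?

KL = (13, -3, 20)
KM = (0, -20, 17)
i: (-3)·17 - 20·(-20) = -51 - (-400) = 349
j: 20·0 - 13·17 = 0 - 221 = -221
k: 13·(-20) - (-3)·0 = -260 - 0 = -260
KL × KM = (349, -221, -260)

(349, -221, -260)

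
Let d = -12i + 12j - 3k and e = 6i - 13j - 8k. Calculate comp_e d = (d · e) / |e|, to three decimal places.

d · e = (-12)·6 + 12·(-13) + (-3)·(-8) = -72 - 156 + 24 = -204
|e| = √(36 + 169 + 64) = √269 ≈ 16.4012
comp_e d = -204 / √269 ≈ -12.438

-12.438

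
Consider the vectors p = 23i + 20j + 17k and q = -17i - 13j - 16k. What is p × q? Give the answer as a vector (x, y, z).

(-99, 79, 41)

i: 20·(-16) - 17·(-13) = -320 - (-221) = -99
j: 17·(-17) - 23·(-16) = -289 - (-368) = 79
k: 23·(-13) - 20·(-17) = -299 - (-340) = 41
p × q = (-99, 79, 41)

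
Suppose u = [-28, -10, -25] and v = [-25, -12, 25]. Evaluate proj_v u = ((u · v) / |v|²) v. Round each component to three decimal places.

u · v = (-28)·(-25) + (-10)·(-12) + (-25)·25 = 700 + 120 - 625 = 195
|v|² = 625 + 144 + 625 = 1394
proj_v u = (195/1394) · (-25, -12, 25) ≈ (-3.497, -1.679, 3.497)

(-3.497, -1.679, 3.497)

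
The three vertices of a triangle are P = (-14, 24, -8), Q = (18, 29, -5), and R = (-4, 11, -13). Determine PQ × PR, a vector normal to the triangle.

(14, 190, -466)

PQ = (32, 5, 3)
PR = (10, -13, -5)
i: 5·(-5) - 3·(-13) = -25 - (-39) = 14
j: 3·10 - 32·(-5) = 30 - (-160) = 190
k: 32·(-13) - 5·10 = -416 - 50 = -466
PQ × PR = (14, 190, -466)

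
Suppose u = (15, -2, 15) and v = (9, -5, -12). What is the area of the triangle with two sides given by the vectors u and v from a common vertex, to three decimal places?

i: (-2)·(-12) - 15·(-5) = 24 - (-75) = 99
j: 15·9 - 15·(-12) = 135 - (-180) = 315
k: 15·(-5) - (-2)·9 = -75 - (-18) = -57
u × v = (99, 315, -57)
|u × v| = √(99² + 315² + (-57)²) = √112275 ≈ 335.0746
area = ½ · 335.0746 ≈ 167.537

167.537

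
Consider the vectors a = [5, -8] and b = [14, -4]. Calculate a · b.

a · b = 5·14 + (-8)·(-4) = 70 + 32 = 102

102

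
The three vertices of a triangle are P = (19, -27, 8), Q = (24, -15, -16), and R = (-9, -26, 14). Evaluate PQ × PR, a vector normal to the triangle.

PQ = (5, 12, -24)
PR = (-28, 1, 6)
i: 12·6 - (-24)·1 = 72 - (-24) = 96
j: (-24)·(-28) - 5·6 = 672 - 30 = 642
k: 5·1 - 12·(-28) = 5 - (-336) = 341
PQ × PR = (96, 642, 341)

(96, 642, 341)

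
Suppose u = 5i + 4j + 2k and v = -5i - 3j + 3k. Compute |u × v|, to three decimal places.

i: 4·3 - 2·(-3) = 12 - (-6) = 18
j: 2·(-5) - 5·3 = -10 - 15 = -25
k: 5·(-3) - 4·(-5) = -15 - (-20) = 5
u × v = (18, -25, 5)
|u × v| = √(18² + (-25)² + 5²) = √974 ≈ 31.2090

31.209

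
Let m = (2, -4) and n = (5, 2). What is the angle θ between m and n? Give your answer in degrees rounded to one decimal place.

m · n = 2·5 + (-4)·2 = 10 - 8 = 2
|m|² = 4 + 16 = 20,  |m| = √20 ≈ 4.472136
|n|² = 25 + 4 = 29,  |n| = √29 ≈ 5.385165
cos θ = 2 / (4.472136 · 5.385165) ≈ 0.08305
θ = arccos(0.08305) ≈ 85.2°

85.2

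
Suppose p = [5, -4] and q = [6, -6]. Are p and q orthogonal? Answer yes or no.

p · q = 5·6 + (-4)·(-6) = 30 + 24 = 54
Nonzero, so the vectors are not orthogonal.

no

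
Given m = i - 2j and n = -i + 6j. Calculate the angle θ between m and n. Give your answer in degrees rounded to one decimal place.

162.9

m · n = 1·(-1) + (-2)·6 = -1 - 12 = -13
|m|² = 1 + 4 = 5,  |m| = √5 ≈ 2.236068
|n|² = 1 + 36 = 37,  |n| = √37 ≈ 6.082763
cos θ = -13 / (2.236068 · 6.082763) ≈ -0.95578
θ = arccos(-0.95578) ≈ 162.9°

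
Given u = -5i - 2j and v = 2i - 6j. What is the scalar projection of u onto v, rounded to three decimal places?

u · v = (-5)·2 + (-2)·(-6) = -10 + 12 = 2
|v| = √(4 + 36) = √40 ≈ 6.3246
comp_v u = 2 / √40 ≈ 0.316

0.316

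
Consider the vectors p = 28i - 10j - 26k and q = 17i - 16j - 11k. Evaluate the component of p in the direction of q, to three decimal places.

35.727

p · q = 28·17 + (-10)·(-16) + (-26)·(-11) = 476 + 160 + 286 = 922
|q| = √(289 + 256 + 121) = √666 ≈ 25.8070
comp_q p = 922 / √666 ≈ 35.727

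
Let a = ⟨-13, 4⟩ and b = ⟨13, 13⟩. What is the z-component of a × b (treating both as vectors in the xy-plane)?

(-13)·13 - 4·13 = -169 - 52 = -221

-221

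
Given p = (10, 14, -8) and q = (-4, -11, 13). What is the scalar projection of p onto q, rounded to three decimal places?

-17.036

p · q = 10·(-4) + 14·(-11) + (-8)·13 = -40 - 154 - 104 = -298
|q| = √(16 + 121 + 169) = √306 ≈ 17.4929
comp_q p = -298 / √306 ≈ -17.036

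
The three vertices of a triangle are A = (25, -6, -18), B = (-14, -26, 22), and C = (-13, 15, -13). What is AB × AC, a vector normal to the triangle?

AB = (-39, -20, 40)
AC = (-38, 21, 5)
i: (-20)·5 - 40·21 = -100 - 840 = -940
j: 40·(-38) - (-39)·5 = -1520 - (-195) = -1325
k: (-39)·21 - (-20)·(-38) = -819 - 760 = -1579
AB × AC = (-940, -1325, -1579)

(-940, -1325, -1579)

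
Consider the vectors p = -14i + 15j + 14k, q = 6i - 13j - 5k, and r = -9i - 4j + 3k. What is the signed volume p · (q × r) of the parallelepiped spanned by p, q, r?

q × r:
i: (-13)·3 - (-5)·(-4) = -39 - 20 = -59
j: (-5)·(-9) - 6·3 = 45 - 18 = 27
k: 6·(-4) - (-13)·(-9) = -24 - 117 = -141
q × r = (-59, 27, -141)
p · (q × r) = (-14)·(-59) + 15·27 + 14·(-141) = 826 + 405 - 1974 = -743

-743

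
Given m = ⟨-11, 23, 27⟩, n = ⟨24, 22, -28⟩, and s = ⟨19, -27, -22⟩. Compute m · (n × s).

-15234

n × s:
i: 22·(-22) - (-28)·(-27) = -484 - 756 = -1240
j: (-28)·19 - 24·(-22) = -532 - (-528) = -4
k: 24·(-27) - 22·19 = -648 - 418 = -1066
n × s = (-1240, -4, -1066)
m · (n × s) = (-11)·(-1240) + 23·(-4) + 27·(-1066) = 13640 - 92 - 28782 = -15234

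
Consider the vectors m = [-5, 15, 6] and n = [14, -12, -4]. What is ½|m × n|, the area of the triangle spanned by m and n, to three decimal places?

81.762

i: 15·(-4) - 6·(-12) = -60 - (-72) = 12
j: 6·14 - (-5)·(-4) = 84 - 20 = 64
k: (-5)·(-12) - 15·14 = 60 - 210 = -150
m × n = (12, 64, -150)
|m × n| = √(12² + 64² + (-150)²) = √26740 ≈ 163.5237
area = ½ · 163.5237 ≈ 81.762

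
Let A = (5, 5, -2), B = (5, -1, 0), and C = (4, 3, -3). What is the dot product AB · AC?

10

AB = B − A = (0, -6, 2)
AC = C − A = (-1, -2, -1)
AB · AC = 0·(-1) + (-6)·(-2) + 2·(-1) = 0 + 12 - 2 = 10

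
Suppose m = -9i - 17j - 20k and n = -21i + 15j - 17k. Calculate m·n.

274

m · n = (-9)·(-21) + (-17)·15 + (-20)·(-17) = 189 - 255 + 340 = 274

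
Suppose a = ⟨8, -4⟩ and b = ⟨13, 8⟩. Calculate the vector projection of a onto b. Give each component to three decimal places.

(4.017, 2.472)

a · b = 8·13 + (-4)·8 = 104 - 32 = 72
|b|² = 169 + 64 = 233
proj_b a = (72/233) · (13, 8) ≈ (4.017, 2.472)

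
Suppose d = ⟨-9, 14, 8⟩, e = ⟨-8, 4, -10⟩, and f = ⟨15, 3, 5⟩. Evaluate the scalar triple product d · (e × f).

e × f:
i: 4·5 - (-10)·3 = 20 - (-30) = 50
j: (-10)·15 - (-8)·5 = -150 - (-40) = -110
k: (-8)·3 - 4·15 = -24 - 60 = -84
e × f = (50, -110, -84)
d · (e × f) = (-9)·50 + 14·(-110) + 8·(-84) = -450 - 1540 - 672 = -2662

-2662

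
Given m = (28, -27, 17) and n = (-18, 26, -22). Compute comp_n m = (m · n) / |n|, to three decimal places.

-41.015

m · n = 28·(-18) + (-27)·26 + 17·(-22) = -504 - 702 - 374 = -1580
|n| = √(324 + 676 + 484) = √1484 ≈ 38.5227
comp_n m = -1580 / √1484 ≈ -41.015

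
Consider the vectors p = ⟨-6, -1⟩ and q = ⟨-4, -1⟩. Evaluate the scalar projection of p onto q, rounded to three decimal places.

6.063

p · q = (-6)·(-4) + (-1)·(-1) = 24 + 1 = 25
|q| = √(16 + 1) = √17 ≈ 4.1231
comp_q p = 25 / √17 ≈ 6.063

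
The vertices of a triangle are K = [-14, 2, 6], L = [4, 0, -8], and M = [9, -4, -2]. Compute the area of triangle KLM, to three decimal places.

100.190

KL = (18, -2, -14),  KM = (23, -6, -8)
i: (-2)·(-8) - (-14)·(-6) = 16 - 84 = -68
j: (-14)·23 - 18·(-8) = -322 - (-144) = -178
k: 18·(-6) - (-2)·23 = -108 - (-46) = -62
KL × KM = (-68, -178, -62)
|KL × KM| = √40152 ≈ 200.3796
area = ½ · 200.3796 ≈ 100.190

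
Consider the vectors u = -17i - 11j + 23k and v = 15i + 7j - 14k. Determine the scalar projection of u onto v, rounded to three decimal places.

u · v = (-17)·15 + (-11)·7 + 23·(-14) = -255 - 77 - 322 = -654
|v| = √(225 + 49 + 196) = √470 ≈ 21.6795
comp_v u = -654 / √470 ≈ -30.167

-30.167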